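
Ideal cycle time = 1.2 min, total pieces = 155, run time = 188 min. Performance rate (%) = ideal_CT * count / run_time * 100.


Formula: Performance = (Ideal CT * Total Count) / Run Time * 100
Ideal output time = 1.2 * 155 = 186.0 min
Performance = 186.0 / 188 * 100 = 98.9%

98.9%


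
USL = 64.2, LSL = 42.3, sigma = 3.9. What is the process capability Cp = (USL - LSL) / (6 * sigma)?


Cp = (64.2 - 42.3) / (6 * 3.9)

0.94


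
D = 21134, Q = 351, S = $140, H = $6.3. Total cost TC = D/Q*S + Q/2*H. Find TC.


TC = 21134/351 * 140 + 351/2 * 6.3

$9535.17


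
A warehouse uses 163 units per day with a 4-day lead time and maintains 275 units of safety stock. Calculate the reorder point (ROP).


Formula: ROP = (Daily Demand * Lead Time) + Safety Stock
Demand during lead time = 163 * 4 = 652 units
ROP = 652 + 275 = 927 units

927 units


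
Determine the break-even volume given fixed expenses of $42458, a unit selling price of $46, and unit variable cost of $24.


Formula: BEQ = Fixed Costs / (Price - Variable Cost)
Contribution margin = $46 - $24 = $22/unit
BEQ = ceil($42458 / $22/unit) = ceil(1929.91) = 1930 units

1930 units


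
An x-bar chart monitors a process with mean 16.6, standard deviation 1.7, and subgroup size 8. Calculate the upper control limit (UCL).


UCL = 16.6 + 3 * 1.7 / sqrt(8)

18.4


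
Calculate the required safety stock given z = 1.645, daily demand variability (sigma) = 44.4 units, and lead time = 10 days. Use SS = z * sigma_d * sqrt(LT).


Formula: SS = z * sigma_d * sqrt(LT)
sqrt(LT) = sqrt(10) = 3.1623
SS = 1.645 * 44.4 * 3.1623
SS = 231.0 units

231.0 units


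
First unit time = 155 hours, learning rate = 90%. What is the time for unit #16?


Formula: T_n = T_1 * (learning_rate)^(log2(n)) where learning_rate = rate/100
Doublings = log2(16) = 4
T_n = 155 * 0.9^4
T_n = 155 * 0.6561 = 101.7 hours

101.7 hours


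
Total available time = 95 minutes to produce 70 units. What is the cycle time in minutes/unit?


Formula: CT = Available Time / Number of Units
CT = 95 min / 70 units
CT = 1.36 min/unit

1.36 min/unit


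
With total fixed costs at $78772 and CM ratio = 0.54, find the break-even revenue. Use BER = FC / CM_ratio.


Formula: BER = Fixed Costs / Contribution Margin Ratio
BER = $78772 / 0.54
BER = $145874.07 (to the nearest cent)

$145874.07


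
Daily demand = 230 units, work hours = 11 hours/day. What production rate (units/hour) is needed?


Formula: Production Rate = Daily Demand / Available Hours
Rate = 230 units/day / 11 hours/day
Rate = 20.9 units/hour

20.9 units/hour


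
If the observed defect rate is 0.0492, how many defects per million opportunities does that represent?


DPMO = defect_rate * 1000000 = 0.0492 * 1000000

49200


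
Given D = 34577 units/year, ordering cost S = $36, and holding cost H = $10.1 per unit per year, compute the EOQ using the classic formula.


Formula: EOQ = sqrt(2 * D * S / H)
Numerator: 2 * 34577 * 36 = 2489544
2DS/H = 2489544 / 10.1 = 246489.5
EOQ = sqrt(246489.5) = 496.5 units

496.5 units


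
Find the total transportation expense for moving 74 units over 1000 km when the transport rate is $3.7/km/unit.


TC = dist * cost * units = 1000 * 3.7 * 74 = $273800.00

$273800.00


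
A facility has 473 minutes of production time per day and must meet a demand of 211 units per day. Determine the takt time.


Formula: Takt Time = Available Production Time / Customer Demand
Takt = 473 min/day / 211 units/day
Takt = 2.24 min/unit

2.24 min/unit


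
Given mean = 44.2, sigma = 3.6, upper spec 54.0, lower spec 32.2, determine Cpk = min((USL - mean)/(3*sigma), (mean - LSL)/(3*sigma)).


Cpu = (54.0 - 44.2) / (3 * 3.6) = 0.91
Cpl = (44.2 - 32.2) / (3 * 3.6) = 1.11
Cpk = min(0.91, 1.11) = 0.91

0.91


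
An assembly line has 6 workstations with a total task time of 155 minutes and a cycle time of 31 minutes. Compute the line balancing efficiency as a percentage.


Formula: Efficiency = Sum of Task Times / (N_stations * CT) * 100
Total station capacity = 6 stations * 31 min = 186 min
Efficiency = 155 / 186 * 100 = 83.3%

83.3%


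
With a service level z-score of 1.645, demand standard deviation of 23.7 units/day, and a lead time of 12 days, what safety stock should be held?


Formula: SS = z * sigma_d * sqrt(LT)
sqrt(LT) = sqrt(12) = 3.4641
SS = 1.645 * 23.7 * 3.4641
SS = 135.1 units

135.1 units


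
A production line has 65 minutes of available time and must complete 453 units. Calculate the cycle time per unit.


Formula: CT = Available Time / Number of Units
CT = 65 min / 453 units
CT = 0.14 min/unit

0.14 min/unit


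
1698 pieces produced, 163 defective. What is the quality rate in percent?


Formula: Quality Rate = Good Pieces / Total Pieces * 100
Good pieces = 1698 - 163 = 1535
QR = 1535 / 1698 * 100 = 90.4%

90.4%


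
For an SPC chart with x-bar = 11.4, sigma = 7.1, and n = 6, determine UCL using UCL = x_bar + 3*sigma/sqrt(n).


UCL = 11.4 + 3 * 7.1 / sqrt(6)

20.1


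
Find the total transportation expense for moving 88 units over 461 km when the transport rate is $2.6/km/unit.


TC = dist * cost * units = 461 * 2.6 * 88 = $105476.80

$105476.80


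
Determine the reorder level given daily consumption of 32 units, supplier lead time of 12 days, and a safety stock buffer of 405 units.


Formula: ROP = (Daily Demand * Lead Time) + Safety Stock
Demand during lead time = 32 * 12 = 384 units
ROP = 384 + 405 = 789 units

789 units


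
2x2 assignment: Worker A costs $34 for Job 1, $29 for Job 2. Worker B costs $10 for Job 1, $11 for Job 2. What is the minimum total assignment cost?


Option 1: A->1 + B->2 = $34 + $11 = $45
Option 2: A->2 + B->1 = $29 + $10 = $39
Min cost = min($45, $39) = $39

$39


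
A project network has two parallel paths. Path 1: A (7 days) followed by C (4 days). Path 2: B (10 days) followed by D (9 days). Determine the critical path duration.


Path 1 = 7 + 4 = 11 days
Path 2 = 10 + 9 = 19 days
Duration = max(11, 19) = 19 days

19 days


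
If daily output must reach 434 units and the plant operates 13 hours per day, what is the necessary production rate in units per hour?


Formula: Production Rate = Daily Demand / Available Hours
Rate = 434 units/day / 13 hours/day
Rate = 33.4 units/hour

33.4 units/hour


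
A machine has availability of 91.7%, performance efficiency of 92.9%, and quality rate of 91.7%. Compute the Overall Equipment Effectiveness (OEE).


Formula: OEE = Availability * Performance * Quality / 10000
A * P = 91.7% * 92.9% / 100 = 85.19%
OEE = 85.19% * 91.7% / 100 = 78.1%

78.1%


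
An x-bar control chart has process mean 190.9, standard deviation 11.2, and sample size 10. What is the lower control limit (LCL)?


LCL = 190.9 - 3 * 11.2 / sqrt(10)

180.27


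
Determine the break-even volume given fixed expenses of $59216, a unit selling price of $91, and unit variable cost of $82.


Formula: BEQ = Fixed Costs / (Price - Variable Cost)
Contribution margin = $91 - $82 = $9/unit
BEQ = ceil($59216 / $9/unit) = ceil(6579.56) = 6580 units

6580 units


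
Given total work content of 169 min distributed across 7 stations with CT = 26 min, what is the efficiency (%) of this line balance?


Formula: Efficiency = Sum of Task Times / (N_stations * CT) * 100
Total station capacity = 7 stations * 26 min = 182 min
Efficiency = 169 / 182 * 100 = 92.9%

92.9%


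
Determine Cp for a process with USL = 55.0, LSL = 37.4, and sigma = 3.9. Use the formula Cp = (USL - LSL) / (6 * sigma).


Cp = (55.0 - 37.4) / (6 * 3.9)

0.75


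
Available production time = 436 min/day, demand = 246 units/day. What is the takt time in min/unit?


Formula: Takt Time = Available Production Time / Customer Demand
Takt = 436 min/day / 246 units/day
Takt = 1.77 min/unit

1.77 min/unit


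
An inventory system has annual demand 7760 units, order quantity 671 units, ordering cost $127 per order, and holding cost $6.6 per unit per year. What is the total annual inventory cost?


TC = 7760/671 * 127 + 671/2 * 6.6

$3683.03


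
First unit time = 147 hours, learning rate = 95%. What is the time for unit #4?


Formula: T_n = T_1 * (learning_rate)^(log2(n)) where learning_rate = rate/100
Doublings = log2(4) = 2
T_n = 147 * 0.95^2
T_n = 147 * 0.9025 = 132.7 hours

132.7 hours


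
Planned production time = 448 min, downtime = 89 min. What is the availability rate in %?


Formula: Availability = (Planned Time - Downtime) / Planned Time * 100
Uptime = 448 - 89 = 359 min
Availability = 359 / 448 * 100 = 80.1%

80.1%


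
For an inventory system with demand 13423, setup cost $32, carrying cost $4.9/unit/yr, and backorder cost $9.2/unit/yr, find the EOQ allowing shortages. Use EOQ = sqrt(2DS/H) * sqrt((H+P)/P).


Formula: EOQ* = sqrt(2DS/H) * sqrt((H+P)/P)
Base EOQ = sqrt(2*13423*32/4.9) = 418.71 units
Correction = sqrt((4.9+9.2)/9.2) = 1.23799
EOQ* = 418.71 * 1.23799 = 518.4 units

518.4 units


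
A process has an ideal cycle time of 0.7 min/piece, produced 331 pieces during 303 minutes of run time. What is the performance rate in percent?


Formula: Performance = (Ideal CT * Total Count) / Run Time * 100
Ideal output time = 0.7 * 331 = 231.7 min
Performance = 231.7 / 303 * 100 = 76.5%

76.5%


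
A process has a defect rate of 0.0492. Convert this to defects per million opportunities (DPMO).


DPMO = defect_rate * 1000000 = 0.0492 * 1000000

49200


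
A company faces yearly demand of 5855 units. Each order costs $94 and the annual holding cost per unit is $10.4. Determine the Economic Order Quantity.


Formula: EOQ = sqrt(2 * D * S / H)
Numerator: 2 * 5855 * 94 = 1100740
2DS/H = 1100740 / 10.4 = 105840.4
EOQ = sqrt(105840.4) = 325.3 units

325.3 units


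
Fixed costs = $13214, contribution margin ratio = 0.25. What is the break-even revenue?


Formula: BER = Fixed Costs / Contribution Margin Ratio
BER = $13214 / 0.25
BER = $52856.00 (to the nearest cent)

$52856.00


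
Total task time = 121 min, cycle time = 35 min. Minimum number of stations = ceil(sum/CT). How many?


Formula: N_min = ceil(Sum of Task Times / Cycle Time)
N_min = ceil(121 min / 35 min) = ceil(3.4571)
N_min = 4 stations

4


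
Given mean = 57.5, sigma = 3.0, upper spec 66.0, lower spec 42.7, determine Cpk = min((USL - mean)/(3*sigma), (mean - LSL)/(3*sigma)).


Cpu = (66.0 - 57.5) / (3 * 3.0) = 0.94
Cpl = (57.5 - 42.7) / (3 * 3.0) = 1.64
Cpk = min(0.94, 1.64) = 0.94

0.94


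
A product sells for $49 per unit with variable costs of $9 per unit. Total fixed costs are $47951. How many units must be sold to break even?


Formula: BEQ = Fixed Costs / (Price - Variable Cost)
Contribution margin = $49 - $9 = $40/unit
BEQ = ceil($47951 / $40/unit) = ceil(1198.78) = 1199 units

1199 units


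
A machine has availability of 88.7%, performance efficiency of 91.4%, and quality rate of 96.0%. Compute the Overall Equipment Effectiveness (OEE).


Formula: OEE = Availability * Performance * Quality / 10000
A * P = 88.7% * 91.4% / 100 = 81.07%
OEE = 81.07% * 96.0% / 100 = 77.8%

77.8%


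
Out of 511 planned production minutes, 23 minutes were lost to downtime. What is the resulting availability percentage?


Formula: Availability = (Planned Time - Downtime) / Planned Time * 100
Uptime = 511 - 23 = 488 min
Availability = 488 / 511 * 100 = 95.5%

95.5%


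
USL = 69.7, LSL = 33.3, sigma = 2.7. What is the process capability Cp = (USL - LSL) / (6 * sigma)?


Cp = (69.7 - 33.3) / (6 * 2.7)

2.25


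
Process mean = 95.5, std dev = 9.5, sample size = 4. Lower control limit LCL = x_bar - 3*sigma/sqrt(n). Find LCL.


LCL = 95.5 - 3 * 9.5 / sqrt(4)

81.25


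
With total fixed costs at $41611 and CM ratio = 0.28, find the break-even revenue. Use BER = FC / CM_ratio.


Formula: BER = Fixed Costs / Contribution Margin Ratio
BER = $41611 / 0.28
BER = $148610.71 (to the nearest cent)

$148610.71


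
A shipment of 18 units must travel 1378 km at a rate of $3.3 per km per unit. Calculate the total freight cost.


TC = dist * cost * units = 1378 * 3.3 * 18 = $81853.20

$81853.20


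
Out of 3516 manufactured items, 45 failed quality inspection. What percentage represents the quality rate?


Formula: Quality Rate = Good Pieces / Total Pieces * 100
Good pieces = 3516 - 45 = 3471
QR = 3471 / 3516 * 100 = 98.7%

98.7%


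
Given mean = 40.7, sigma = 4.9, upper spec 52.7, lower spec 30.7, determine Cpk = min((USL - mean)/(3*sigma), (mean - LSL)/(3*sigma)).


Cpu = (52.7 - 40.7) / (3 * 4.9) = 0.82
Cpl = (40.7 - 30.7) / (3 * 4.9) = 0.68
Cpk = min(0.82, 0.68) = 0.68

0.68


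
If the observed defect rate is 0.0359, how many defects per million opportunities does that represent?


DPMO = defect_rate * 1000000 = 0.0359 * 1000000

35900


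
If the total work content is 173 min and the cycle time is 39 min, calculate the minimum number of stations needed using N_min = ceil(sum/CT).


Formula: N_min = ceil(Sum of Task Times / Cycle Time)
N_min = ceil(173 min / 39 min) = ceil(4.4359)
N_min = 5 stations

5


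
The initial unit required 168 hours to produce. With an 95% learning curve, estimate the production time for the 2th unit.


Formula: T_n = T_1 * (learning_rate)^(log2(n)) where learning_rate = rate/100
Doublings = log2(2) = 1
T_n = 168 * 0.95^1
T_n = 168 * 0.95 = 159.6 hours

159.6 hours


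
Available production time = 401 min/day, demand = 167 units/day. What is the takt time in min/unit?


Formula: Takt Time = Available Production Time / Customer Demand
Takt = 401 min/day / 167 units/day
Takt = 2.4 min/unit

2.4 min/unit


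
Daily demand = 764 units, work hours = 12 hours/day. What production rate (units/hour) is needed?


Formula: Production Rate = Daily Demand / Available Hours
Rate = 764 units/day / 12 hours/day
Rate = 63.7 units/hour

63.7 units/hour


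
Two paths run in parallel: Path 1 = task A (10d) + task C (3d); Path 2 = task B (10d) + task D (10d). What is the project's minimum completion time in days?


Path 1 = 10 + 3 = 13 days
Path 2 = 10 + 10 = 20 days
Duration = max(13, 20) = 20 days

20 days


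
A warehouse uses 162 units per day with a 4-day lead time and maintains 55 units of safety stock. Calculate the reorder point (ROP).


Formula: ROP = (Daily Demand * Lead Time) + Safety Stock
Demand during lead time = 162 * 4 = 648 units
ROP = 648 + 55 = 703 units

703 units


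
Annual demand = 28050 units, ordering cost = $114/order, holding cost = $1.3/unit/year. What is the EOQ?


Formula: EOQ = sqrt(2 * D * S / H)
Numerator: 2 * 28050 * 114 = 6395400
2DS/H = 6395400 / 1.3 = 4919538.5
EOQ = sqrt(4919538.5) = 2218.0 units

2218.0 units


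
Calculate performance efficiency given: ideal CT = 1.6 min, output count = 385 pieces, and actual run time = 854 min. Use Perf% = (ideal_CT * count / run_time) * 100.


Formula: Performance = (Ideal CT * Total Count) / Run Time * 100
Ideal output time = 1.6 * 385 = 616.0 min
Performance = 616.0 / 854 * 100 = 72.1%

72.1%


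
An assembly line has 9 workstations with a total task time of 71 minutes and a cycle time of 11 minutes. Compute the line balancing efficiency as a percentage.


Formula: Efficiency = Sum of Task Times / (N_stations * CT) * 100
Total station capacity = 9 stations * 11 min = 99 min
Efficiency = 71 / 99 * 100 = 71.7%

71.7%


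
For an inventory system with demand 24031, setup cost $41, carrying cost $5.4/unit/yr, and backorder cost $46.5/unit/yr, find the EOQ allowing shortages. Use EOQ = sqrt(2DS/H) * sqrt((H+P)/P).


Formula: EOQ* = sqrt(2DS/H) * sqrt((H+P)/P)
Base EOQ = sqrt(2*24031*41/5.4) = 604.08 units
Correction = sqrt((5.4+46.5)/46.5) = 1.05647
EOQ* = 604.08 * 1.05647 = 638.2 units

638.2 units


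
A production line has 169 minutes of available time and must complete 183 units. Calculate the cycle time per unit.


Formula: CT = Available Time / Number of Units
CT = 169 min / 183 units
CT = 0.92 min/unit

0.92 min/unit


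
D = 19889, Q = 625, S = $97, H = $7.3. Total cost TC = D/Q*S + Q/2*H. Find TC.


TC = 19889/625 * 97 + 625/2 * 7.3

$5368.02


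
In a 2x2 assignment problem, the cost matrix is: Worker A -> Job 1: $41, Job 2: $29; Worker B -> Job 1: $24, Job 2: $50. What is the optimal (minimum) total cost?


Option 1: A->1 + B->2 = $41 + $50 = $91
Option 2: A->2 + B->1 = $29 + $24 = $53
Min cost = min($91, $53) = $53

$53


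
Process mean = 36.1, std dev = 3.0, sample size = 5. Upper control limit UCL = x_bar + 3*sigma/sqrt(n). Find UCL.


UCL = 36.1 + 3 * 3.0 / sqrt(5)

40.12


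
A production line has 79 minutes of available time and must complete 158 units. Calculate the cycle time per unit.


Formula: CT = Available Time / Number of Units
CT = 79 min / 158 units
CT = 0.5 min/unit

0.5 min/unit


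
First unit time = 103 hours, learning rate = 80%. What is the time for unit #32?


Formula: T_n = T_1 * (learning_rate)^(log2(n)) where learning_rate = rate/100
Doublings = log2(32) = 5
T_n = 103 * 0.8^5
T_n = 103 * 0.3277 = 33.8 hours

33.8 hours


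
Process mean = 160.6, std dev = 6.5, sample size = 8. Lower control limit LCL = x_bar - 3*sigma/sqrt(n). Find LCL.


LCL = 160.6 - 3 * 6.5 / sqrt(8)

153.71


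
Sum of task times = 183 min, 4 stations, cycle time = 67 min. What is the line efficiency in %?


Formula: Efficiency = Sum of Task Times / (N_stations * CT) * 100
Total station capacity = 4 stations * 67 min = 268 min
Efficiency = 183 / 268 * 100 = 68.3%

68.3%


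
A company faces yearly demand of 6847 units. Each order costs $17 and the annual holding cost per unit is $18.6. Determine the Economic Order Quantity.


Formula: EOQ = sqrt(2 * D * S / H)
Numerator: 2 * 6847 * 17 = 232798
2DS/H = 232798 / 18.6 = 12516.0
EOQ = sqrt(12516.0) = 111.9 units

111.9 units


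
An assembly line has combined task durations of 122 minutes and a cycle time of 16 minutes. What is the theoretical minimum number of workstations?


Formula: N_min = ceil(Sum of Task Times / Cycle Time)
N_min = ceil(122 min / 16 min) = ceil(7.625)
N_min = 8 stations

8


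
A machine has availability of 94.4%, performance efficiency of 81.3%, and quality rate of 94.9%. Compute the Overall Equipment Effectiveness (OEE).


Formula: OEE = Availability * Performance * Quality / 10000
A * P = 94.4% * 81.3% / 100 = 76.75%
OEE = 76.75% * 94.9% / 100 = 72.8%

72.8%


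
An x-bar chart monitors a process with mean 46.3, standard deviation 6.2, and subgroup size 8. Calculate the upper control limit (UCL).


UCL = 46.3 + 3 * 6.2 / sqrt(8)

52.88


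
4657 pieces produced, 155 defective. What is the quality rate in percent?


Formula: Quality Rate = Good Pieces / Total Pieces * 100
Good pieces = 4657 - 155 = 4502
QR = 4502 / 4657 * 100 = 96.7%

96.7%


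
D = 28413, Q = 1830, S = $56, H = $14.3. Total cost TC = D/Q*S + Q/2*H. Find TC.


TC = 28413/1830 * 56 + 1830/2 * 14.3

$13953.97


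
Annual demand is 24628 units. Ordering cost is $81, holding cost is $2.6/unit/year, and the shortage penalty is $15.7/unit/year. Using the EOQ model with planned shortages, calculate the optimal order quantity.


Formula: EOQ* = sqrt(2DS/H) * sqrt((H+P)/P)
Base EOQ = sqrt(2*24628*81/2.6) = 1238.75 units
Correction = sqrt((2.6+15.7)/15.7) = 1.07963
EOQ* = 1238.75 * 1.07963 = 1337.4 units

1337.4 units


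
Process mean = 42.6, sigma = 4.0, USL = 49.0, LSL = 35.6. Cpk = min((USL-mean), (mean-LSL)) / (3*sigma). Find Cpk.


Cpu = (49.0 - 42.6) / (3 * 4.0) = 0.53
Cpl = (42.6 - 35.6) / (3 * 4.0) = 0.58
Cpk = min(0.53, 0.58) = 0.53

0.53


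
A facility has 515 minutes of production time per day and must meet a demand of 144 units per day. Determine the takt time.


Formula: Takt Time = Available Production Time / Customer Demand
Takt = 515 min/day / 144 units/day
Takt = 3.58 min/unit

3.58 min/unit


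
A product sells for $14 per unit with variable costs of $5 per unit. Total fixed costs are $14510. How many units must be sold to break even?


Formula: BEQ = Fixed Costs / (Price - Variable Cost)
Contribution margin = $14 - $5 = $9/unit
BEQ = ceil($14510 / $9/unit) = ceil(1612.22) = 1613 units

1613 units


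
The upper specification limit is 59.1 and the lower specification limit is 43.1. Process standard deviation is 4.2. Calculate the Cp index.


Cp = (59.1 - 43.1) / (6 * 4.2)

0.63


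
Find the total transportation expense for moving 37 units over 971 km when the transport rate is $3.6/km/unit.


TC = dist * cost * units = 971 * 3.6 * 37 = $129337.20

$129337.20


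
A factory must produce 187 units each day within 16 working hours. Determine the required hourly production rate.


Formula: Production Rate = Daily Demand / Available Hours
Rate = 187 units/day / 16 hours/day
Rate = 11.7 units/hour

11.7 units/hour


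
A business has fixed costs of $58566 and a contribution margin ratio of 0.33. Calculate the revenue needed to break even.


Formula: BER = Fixed Costs / Contribution Margin Ratio
BER = $58566 / 0.33
BER = $177472.73 (to the nearest cent)

$177472.73


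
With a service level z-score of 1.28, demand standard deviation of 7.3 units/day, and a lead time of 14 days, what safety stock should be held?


Formula: SS = z * sigma_d * sqrt(LT)
sqrt(LT) = sqrt(14) = 3.7417
SS = 1.28 * 7.3 * 3.7417
SS = 35.0 units

35.0 units


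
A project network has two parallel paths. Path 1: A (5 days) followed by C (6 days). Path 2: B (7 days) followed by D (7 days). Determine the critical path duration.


Path 1 = 5 + 6 = 11 days
Path 2 = 7 + 7 = 14 days
Duration = max(11, 14) = 14 days

14 days


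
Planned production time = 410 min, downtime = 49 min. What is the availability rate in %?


Formula: Availability = (Planned Time - Downtime) / Planned Time * 100
Uptime = 410 - 49 = 361 min
Availability = 361 / 410 * 100 = 88.0%

88.0%


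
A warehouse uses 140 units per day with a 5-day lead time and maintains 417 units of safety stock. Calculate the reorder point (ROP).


Formula: ROP = (Daily Demand * Lead Time) + Safety Stock
Demand during lead time = 140 * 5 = 700 units
ROP = 700 + 417 = 1117 units

1117 units


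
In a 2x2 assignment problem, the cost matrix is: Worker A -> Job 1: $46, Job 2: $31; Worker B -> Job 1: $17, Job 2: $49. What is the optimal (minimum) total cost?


Option 1: A->1 + B->2 = $46 + $49 = $95
Option 2: A->2 + B->1 = $31 + $17 = $48
Min cost = min($95, $48) = $48

$48


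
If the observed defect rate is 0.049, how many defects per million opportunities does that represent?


DPMO = defect_rate * 1000000 = 0.049 * 1000000

49000


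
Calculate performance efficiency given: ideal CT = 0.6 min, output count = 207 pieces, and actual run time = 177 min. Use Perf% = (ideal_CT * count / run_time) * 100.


Formula: Performance = (Ideal CT * Total Count) / Run Time * 100
Ideal output time = 0.6 * 207 = 124.2 min
Performance = 124.2 / 177 * 100 = 70.2%

70.2%


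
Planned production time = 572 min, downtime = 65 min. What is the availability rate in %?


Formula: Availability = (Planned Time - Downtime) / Planned Time * 100
Uptime = 572 - 65 = 507 min
Availability = 507 / 572 * 100 = 88.6%

88.6%


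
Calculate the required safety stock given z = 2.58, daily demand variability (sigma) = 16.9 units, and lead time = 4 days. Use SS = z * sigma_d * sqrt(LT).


Formula: SS = z * sigma_d * sqrt(LT)
sqrt(LT) = sqrt(4) = 2.0
SS = 2.58 * 16.9 * 2.0
SS = 87.2 units

87.2 units


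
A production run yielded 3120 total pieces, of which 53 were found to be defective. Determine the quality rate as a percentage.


Formula: Quality Rate = Good Pieces / Total Pieces * 100
Good pieces = 3120 - 53 = 3067
QR = 3067 / 3120 * 100 = 98.3%

98.3%


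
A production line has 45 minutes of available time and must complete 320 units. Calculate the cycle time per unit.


Formula: CT = Available Time / Number of Units
CT = 45 min / 320 units
CT = 0.14 min/unit

0.14 min/unit


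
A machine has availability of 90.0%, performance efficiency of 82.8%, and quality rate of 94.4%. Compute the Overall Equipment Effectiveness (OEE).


Formula: OEE = Availability * Performance * Quality / 10000
A * P = 90.0% * 82.8% / 100 = 74.52%
OEE = 74.52% * 94.4% / 100 = 70.3%

70.3%


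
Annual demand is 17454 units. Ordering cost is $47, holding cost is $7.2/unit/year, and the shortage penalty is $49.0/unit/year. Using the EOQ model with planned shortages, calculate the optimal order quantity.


Formula: EOQ* = sqrt(2DS/H) * sqrt((H+P)/P)
Base EOQ = sqrt(2*17454*47/7.2) = 477.36 units
Correction = sqrt((7.2+49.0)/49.0) = 1.07095
EOQ* = 477.36 * 1.07095 = 511.2 units

511.2 units


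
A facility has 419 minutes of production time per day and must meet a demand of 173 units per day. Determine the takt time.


Formula: Takt Time = Available Production Time / Customer Demand
Takt = 419 min/day / 173 units/day
Takt = 2.42 min/unit

2.42 min/unit


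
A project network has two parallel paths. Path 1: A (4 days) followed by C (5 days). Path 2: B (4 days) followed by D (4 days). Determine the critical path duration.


Path 1 = 4 + 5 = 9 days
Path 2 = 4 + 4 = 8 days
Duration = max(9, 8) = 9 days

9 days


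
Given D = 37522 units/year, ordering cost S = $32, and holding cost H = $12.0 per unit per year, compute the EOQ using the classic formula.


Formula: EOQ = sqrt(2 * D * S / H)
Numerator: 2 * 37522 * 32 = 2401408
2DS/H = 2401408 / 12.0 = 200117.3
EOQ = sqrt(200117.3) = 447.3 units

447.3 units


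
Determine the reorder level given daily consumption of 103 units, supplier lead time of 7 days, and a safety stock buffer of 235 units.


Formula: ROP = (Daily Demand * Lead Time) + Safety Stock
Demand during lead time = 103 * 7 = 721 units
ROP = 721 + 235 = 956 units

956 units


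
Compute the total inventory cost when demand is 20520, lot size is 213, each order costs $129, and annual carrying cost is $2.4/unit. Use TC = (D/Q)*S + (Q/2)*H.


TC = 20520/213 * 129 + 213/2 * 2.4

$12683.21


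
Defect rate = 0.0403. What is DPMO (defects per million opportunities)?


DPMO = defect_rate * 1000000 = 0.0403 * 1000000

40300


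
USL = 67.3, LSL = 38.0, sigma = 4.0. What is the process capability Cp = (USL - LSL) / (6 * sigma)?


Cp = (67.3 - 38.0) / (6 * 4.0)

1.22


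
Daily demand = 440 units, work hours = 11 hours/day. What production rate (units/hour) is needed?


Formula: Production Rate = Daily Demand / Available Hours
Rate = 440 units/day / 11 hours/day
Rate = 40.0 units/hour

40.0 units/hour


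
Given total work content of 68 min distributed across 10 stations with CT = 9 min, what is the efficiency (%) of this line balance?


Formula: Efficiency = Sum of Task Times / (N_stations * CT) * 100
Total station capacity = 10 stations * 9 min = 90 min
Efficiency = 68 / 90 * 100 = 75.6%

75.6%


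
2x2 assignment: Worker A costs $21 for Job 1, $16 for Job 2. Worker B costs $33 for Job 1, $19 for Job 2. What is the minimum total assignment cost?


Option 1: A->1 + B->2 = $21 + $19 = $40
Option 2: A->2 + B->1 = $16 + $33 = $49
Min cost = min($40, $49) = $40

$40


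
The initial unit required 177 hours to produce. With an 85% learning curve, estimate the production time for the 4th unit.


Formula: T_n = T_1 * (learning_rate)^(log2(n)) where learning_rate = rate/100
Doublings = log2(4) = 2
T_n = 177 * 0.85^2
T_n = 177 * 0.7225 = 127.9 hours

127.9 hours


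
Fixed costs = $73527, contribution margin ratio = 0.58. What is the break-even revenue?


Formula: BER = Fixed Costs / Contribution Margin Ratio
BER = $73527 / 0.58
BER = $126770.69 (to the nearest cent)

$126770.69


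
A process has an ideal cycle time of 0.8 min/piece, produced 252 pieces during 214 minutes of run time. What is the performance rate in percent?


Formula: Performance = (Ideal CT * Total Count) / Run Time * 100
Ideal output time = 0.8 * 252 = 201.6 min
Performance = 201.6 / 214 * 100 = 94.2%

94.2%


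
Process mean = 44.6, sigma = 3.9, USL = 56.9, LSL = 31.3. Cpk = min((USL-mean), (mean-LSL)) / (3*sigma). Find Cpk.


Cpu = (56.9 - 44.6) / (3 * 3.9) = 1.05
Cpl = (44.6 - 31.3) / (3 * 3.9) = 1.14
Cpk = min(1.05, 1.14) = 1.05

1.05


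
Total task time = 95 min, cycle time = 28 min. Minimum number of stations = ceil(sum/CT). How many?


Formula: N_min = ceil(Sum of Task Times / Cycle Time)
N_min = ceil(95 min / 28 min) = ceil(3.3929)
N_min = 4 stations

4


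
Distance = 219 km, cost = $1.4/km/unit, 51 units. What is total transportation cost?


TC = dist * cost * units = 219 * 1.4 * 51 = $15636.60

$15636.60


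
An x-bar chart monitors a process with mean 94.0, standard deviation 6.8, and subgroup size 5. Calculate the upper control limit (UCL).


UCL = 94.0 + 3 * 6.8 / sqrt(5)

103.12


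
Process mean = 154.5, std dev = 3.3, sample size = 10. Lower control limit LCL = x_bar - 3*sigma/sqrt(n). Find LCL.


LCL = 154.5 - 3 * 3.3 / sqrt(10)

151.37


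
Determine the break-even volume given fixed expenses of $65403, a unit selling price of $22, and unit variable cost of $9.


Formula: BEQ = Fixed Costs / (Price - Variable Cost)
Contribution margin = $22 - $9 = $13/unit
BEQ = ceil($65403 / $13/unit) = ceil(5031.0) = 5031 units

5031 units


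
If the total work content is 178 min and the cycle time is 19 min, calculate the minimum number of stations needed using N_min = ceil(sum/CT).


Formula: N_min = ceil(Sum of Task Times / Cycle Time)
N_min = ceil(178 min / 19 min) = ceil(9.3684)
N_min = 10 stations

10


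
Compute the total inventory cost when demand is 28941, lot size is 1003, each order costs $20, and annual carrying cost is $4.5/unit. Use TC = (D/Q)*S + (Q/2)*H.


TC = 28941/1003 * 20 + 1003/2 * 4.5

$2833.84


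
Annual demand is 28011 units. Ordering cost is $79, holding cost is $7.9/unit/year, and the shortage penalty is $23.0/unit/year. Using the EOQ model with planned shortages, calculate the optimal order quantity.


Formula: EOQ* = sqrt(2DS/H) * sqrt((H+P)/P)
Base EOQ = sqrt(2*28011*79/7.9) = 748.48 units
Correction = sqrt((7.9+23.0)/23.0) = 1.15909
EOQ* = 748.48 * 1.15909 = 867.6 units

867.6 units


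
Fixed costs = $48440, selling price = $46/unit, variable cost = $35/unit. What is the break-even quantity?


Formula: BEQ = Fixed Costs / (Price - Variable Cost)
Contribution margin = $46 - $35 = $11/unit
BEQ = ceil($48440 / $11/unit) = ceil(4403.64) = 4404 units

4404 units


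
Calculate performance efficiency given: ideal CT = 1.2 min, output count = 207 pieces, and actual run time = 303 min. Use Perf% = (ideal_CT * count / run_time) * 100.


Formula: Performance = (Ideal CT * Total Count) / Run Time * 100
Ideal output time = 1.2 * 207 = 248.4 min
Performance = 248.4 / 303 * 100 = 82.0%

82.0%


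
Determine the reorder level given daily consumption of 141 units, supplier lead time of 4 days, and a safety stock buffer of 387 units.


Formula: ROP = (Daily Demand * Lead Time) + Safety Stock
Demand during lead time = 141 * 4 = 564 units
ROP = 564 + 387 = 951 units

951 units


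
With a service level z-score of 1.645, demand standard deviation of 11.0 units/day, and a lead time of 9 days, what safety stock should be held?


Formula: SS = z * sigma_d * sqrt(LT)
sqrt(LT) = sqrt(9) = 3.0
SS = 1.645 * 11.0 * 3.0
SS = 54.3 units

54.3 units


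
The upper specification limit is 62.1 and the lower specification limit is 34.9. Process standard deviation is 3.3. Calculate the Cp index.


Cp = (62.1 - 34.9) / (6 * 3.3)

1.37


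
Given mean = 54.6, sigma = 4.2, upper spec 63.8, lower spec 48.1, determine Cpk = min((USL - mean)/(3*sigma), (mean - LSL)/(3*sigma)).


Cpu = (63.8 - 54.6) / (3 * 4.2) = 0.73
Cpl = (54.6 - 48.1) / (3 * 4.2) = 0.52
Cpk = min(0.73, 0.52) = 0.52

0.52


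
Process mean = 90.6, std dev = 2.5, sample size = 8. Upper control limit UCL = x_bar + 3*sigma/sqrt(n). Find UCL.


UCL = 90.6 + 3 * 2.5 / sqrt(8)

93.25


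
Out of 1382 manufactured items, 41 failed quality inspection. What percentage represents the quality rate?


Formula: Quality Rate = Good Pieces / Total Pieces * 100
Good pieces = 1382 - 41 = 1341
QR = 1341 / 1382 * 100 = 97.0%

97.0%


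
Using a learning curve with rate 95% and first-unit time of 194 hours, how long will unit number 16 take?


Formula: T_n = T_1 * (learning_rate)^(log2(n)) where learning_rate = rate/100
Doublings = log2(16) = 4
T_n = 194 * 0.95^4
T_n = 194 * 0.8145 = 158.0 hours

158.0 hours


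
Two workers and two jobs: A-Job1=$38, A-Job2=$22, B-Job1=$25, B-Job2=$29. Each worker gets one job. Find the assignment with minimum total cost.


Option 1: A->1 + B->2 = $38 + $29 = $67
Option 2: A->2 + B->1 = $22 + $25 = $47
Min cost = min($67, $47) = $47

$47


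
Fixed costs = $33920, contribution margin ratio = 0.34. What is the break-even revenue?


Formula: BER = Fixed Costs / Contribution Margin Ratio
BER = $33920 / 0.34
BER = $99764.71 (to the nearest cent)

$99764.71


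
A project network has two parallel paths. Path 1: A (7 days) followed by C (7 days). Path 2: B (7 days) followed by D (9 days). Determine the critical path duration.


Path 1 = 7 + 7 = 14 days
Path 2 = 7 + 9 = 16 days
Duration = max(14, 16) = 16 days

16 days


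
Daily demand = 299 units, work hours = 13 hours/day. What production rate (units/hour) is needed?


Formula: Production Rate = Daily Demand / Available Hours
Rate = 299 units/day / 13 hours/day
Rate = 23.0 units/hour

23.0 units/hour


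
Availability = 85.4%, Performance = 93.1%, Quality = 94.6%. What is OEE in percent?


Formula: OEE = Availability * Performance * Quality / 10000
A * P = 85.4% * 93.1% / 100 = 79.51%
OEE = 79.51% * 94.6% / 100 = 75.2%

75.2%


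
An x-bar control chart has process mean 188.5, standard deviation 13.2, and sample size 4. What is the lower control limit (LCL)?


LCL = 188.5 - 3 * 13.2 / sqrt(4)

168.7


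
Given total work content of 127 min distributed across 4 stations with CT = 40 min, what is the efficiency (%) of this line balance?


Formula: Efficiency = Sum of Task Times / (N_stations * CT) * 100
Total station capacity = 4 stations * 40 min = 160 min
Efficiency = 127 / 160 * 100 = 79.4%

79.4%


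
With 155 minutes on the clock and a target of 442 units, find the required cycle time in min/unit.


Formula: CT = Available Time / Number of Units
CT = 155 min / 442 units
CT = 0.35 min/unit

0.35 min/unit


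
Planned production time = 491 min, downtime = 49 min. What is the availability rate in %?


Formula: Availability = (Planned Time - Downtime) / Planned Time * 100
Uptime = 491 - 49 = 442 min
Availability = 442 / 491 * 100 = 90.0%

90.0%


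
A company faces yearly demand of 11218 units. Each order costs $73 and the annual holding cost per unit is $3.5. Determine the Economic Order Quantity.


Formula: EOQ = sqrt(2 * D * S / H)
Numerator: 2 * 11218 * 73 = 1637828
2DS/H = 1637828 / 3.5 = 467950.9
EOQ = sqrt(467950.9) = 684.1 units

684.1 units


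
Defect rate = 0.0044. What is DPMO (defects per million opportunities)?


DPMO = defect_rate * 1000000 = 0.0044 * 1000000

4400


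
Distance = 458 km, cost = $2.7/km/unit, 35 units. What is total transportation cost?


TC = dist * cost * units = 458 * 2.7 * 35 = $43281.00

$43281.00


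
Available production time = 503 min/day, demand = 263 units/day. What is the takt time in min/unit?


Formula: Takt Time = Available Production Time / Customer Demand
Takt = 503 min/day / 263 units/day
Takt = 1.91 min/unit

1.91 min/unit


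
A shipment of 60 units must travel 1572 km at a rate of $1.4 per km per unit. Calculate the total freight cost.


TC = dist * cost * units = 1572 * 1.4 * 60 = $132048.00

$132048.00


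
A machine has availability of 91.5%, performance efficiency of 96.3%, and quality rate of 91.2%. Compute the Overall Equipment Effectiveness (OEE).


Formula: OEE = Availability * Performance * Quality / 10000
A * P = 91.5% * 96.3% / 100 = 88.11%
OEE = 88.11% * 91.2% / 100 = 80.4%

80.4%


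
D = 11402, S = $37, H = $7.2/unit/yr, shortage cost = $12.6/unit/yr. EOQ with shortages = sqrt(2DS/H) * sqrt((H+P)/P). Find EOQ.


Formula: EOQ* = sqrt(2DS/H) * sqrt((H+P)/P)
Base EOQ = sqrt(2*11402*37/7.2) = 342.33 units
Correction = sqrt((7.2+12.6)/12.6) = 1.25357
EOQ* = 342.33 * 1.25357 = 429.1 units

429.1 units


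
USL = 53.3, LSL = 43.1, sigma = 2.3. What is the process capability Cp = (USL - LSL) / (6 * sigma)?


Cp = (53.3 - 43.1) / (6 * 2.3)

0.74


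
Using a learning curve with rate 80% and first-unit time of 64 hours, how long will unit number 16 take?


Formula: T_n = T_1 * (learning_rate)^(log2(n)) where learning_rate = rate/100
Doublings = log2(16) = 4
T_n = 64 * 0.8^4
T_n = 64 * 0.4096 = 26.2 hours

26.2 hours


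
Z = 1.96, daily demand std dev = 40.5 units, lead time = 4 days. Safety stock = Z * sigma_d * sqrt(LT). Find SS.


Formula: SS = z * sigma_d * sqrt(LT)
sqrt(LT) = sqrt(4) = 2.0
SS = 1.96 * 40.5 * 2.0
SS = 158.8 units

158.8 units


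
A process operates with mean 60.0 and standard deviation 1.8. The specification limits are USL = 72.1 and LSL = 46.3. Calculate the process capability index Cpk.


Cpu = (72.1 - 60.0) / (3 * 1.8) = 2.24
Cpl = (60.0 - 46.3) / (3 * 1.8) = 2.54
Cpk = min(2.24, 2.54) = 2.24

2.24


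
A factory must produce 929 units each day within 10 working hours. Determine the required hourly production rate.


Formula: Production Rate = Daily Demand / Available Hours
Rate = 929 units/day / 10 hours/day
Rate = 92.9 units/hour

92.9 units/hour


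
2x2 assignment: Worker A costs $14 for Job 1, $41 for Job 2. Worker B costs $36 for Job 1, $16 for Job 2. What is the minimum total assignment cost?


Option 1: A->1 + B->2 = $14 + $16 = $30
Option 2: A->2 + B->1 = $41 + $36 = $77
Min cost = min($30, $77) = $30

$30


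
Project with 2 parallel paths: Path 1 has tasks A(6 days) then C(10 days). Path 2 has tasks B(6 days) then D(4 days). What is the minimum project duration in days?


Path 1 = 6 + 10 = 16 days
Path 2 = 6 + 4 = 10 days
Duration = max(16, 10) = 16 days

16 days


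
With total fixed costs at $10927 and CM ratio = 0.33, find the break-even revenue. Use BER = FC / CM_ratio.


Formula: BER = Fixed Costs / Contribution Margin Ratio
BER = $10927 / 0.33
BER = $33112.12 (to the nearest cent)

$33112.12


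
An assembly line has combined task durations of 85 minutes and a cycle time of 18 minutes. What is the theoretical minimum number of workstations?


Formula: N_min = ceil(Sum of Task Times / Cycle Time)
N_min = ceil(85 min / 18 min) = ceil(4.7222)
N_min = 5 stations

5


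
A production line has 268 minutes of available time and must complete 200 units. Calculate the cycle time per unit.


Formula: CT = Available Time / Number of Units
CT = 268 min / 200 units
CT = 1.34 min/unit

1.34 min/unit


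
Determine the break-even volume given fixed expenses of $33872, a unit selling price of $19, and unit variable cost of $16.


Formula: BEQ = Fixed Costs / (Price - Variable Cost)
Contribution margin = $19 - $16 = $3/unit
BEQ = ceil($33872 / $3/unit) = ceil(11290.67) = 11291 units

11291 units


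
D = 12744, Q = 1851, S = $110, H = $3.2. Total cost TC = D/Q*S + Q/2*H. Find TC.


TC = 12744/1851 * 110 + 1851/2 * 3.2

$3718.94


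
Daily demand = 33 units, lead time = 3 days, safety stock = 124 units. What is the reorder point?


Formula: ROP = (Daily Demand * Lead Time) + Safety Stock
Demand during lead time = 33 * 3 = 99 units
ROP = 99 + 124 = 223 units

223 units


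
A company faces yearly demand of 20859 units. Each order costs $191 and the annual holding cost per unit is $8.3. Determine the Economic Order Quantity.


Formula: EOQ = sqrt(2 * D * S / H)
Numerator: 2 * 20859 * 191 = 7968138
2DS/H = 7968138 / 8.3 = 960016.6
EOQ = sqrt(960016.6) = 979.8 units

979.8 units
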